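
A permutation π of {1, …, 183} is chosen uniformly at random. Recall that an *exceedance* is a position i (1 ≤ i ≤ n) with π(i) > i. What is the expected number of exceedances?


Write X = Σ_{i=1}^{183} X_i, where X_i = 1_{π(i) > i}.
For each fixed i, π(i) is uniform over {1, …, 183} (marginal of a uniform permutation), so P[π(i) > i] = (n − i)/n. Summing: Σ_{i=1}^{183} (n − i)/n = (0 + 1 + … + 182)/183 = 183(183 − 1)/(2·183) = (183 − 1)/2.
Hence E[X] = Σ_{i=1}^{183} (183 − i)/183 = 91 ≈ 91.00000.

E[X] = 91 = 91.00000.


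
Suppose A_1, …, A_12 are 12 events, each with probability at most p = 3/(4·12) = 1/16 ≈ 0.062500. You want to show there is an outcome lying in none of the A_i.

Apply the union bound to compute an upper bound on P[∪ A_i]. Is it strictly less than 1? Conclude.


Union bound: P[∪_{i=1}^{12} A_i] ≤ Σ_i P[A_i] ≤ 12·p = 12·(1/16) = 3/4.
Numerically: 3/4 ≈ 0.750000.
Is 3/4 < 1? YES.
Since P[∪ A_i] ≤ 3/4 < 1, the complement has P[∩ A_i^c] ≥ 1 − 3/4 = 1/4 > 0, so some outcome avoids every A_i.

12·p = 3/4 ≈ 0.750000; existence CERTIFIED by the union bound.


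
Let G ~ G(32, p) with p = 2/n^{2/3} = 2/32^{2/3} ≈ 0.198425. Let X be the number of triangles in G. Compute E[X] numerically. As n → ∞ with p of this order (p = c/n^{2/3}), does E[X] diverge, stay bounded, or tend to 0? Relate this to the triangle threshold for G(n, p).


Number of potential triangles: C(32, 3) = 4960.
Each occurs with probability p³ ≈ (0.198425)³ ≈ 7.81250000e-03.
By linearity: E[X] = C(32, 3)·p³ ≈ 4960 · 7.81250000e-03 ≈ 38.750000.
Since α = 2/3 < 1, p = c/n^{2/3} ≫ 1/n is above the triangle threshold p ~ 1/n. Asymptotically E[X] ~ (c³/6)·n^{3(1−α)} = (2³/6)·n^{1} → ∞; triangles are abundant w.h.p.

E[X] ≈ 38.750000; in regime p = Θ(1/n^{2/3}) E[X] diverges (above the triangle threshold p ~ 1/n).


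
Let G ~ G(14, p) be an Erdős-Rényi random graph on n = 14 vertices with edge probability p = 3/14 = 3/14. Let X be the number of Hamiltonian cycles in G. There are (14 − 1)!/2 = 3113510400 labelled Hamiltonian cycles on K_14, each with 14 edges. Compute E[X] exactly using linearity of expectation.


K_14 has (14 − 1)!/2 = 3113510400 labelled Hamiltonian cycles.
For each such Hamiltonian cycle H, let X_H = 1 if all 14 edges of H are present in G. Then P[X_H = 1] = p^{14} = (3/14)^{14} = 4782969/11112006825558016.
Summing the indicators: E[X] = Σ_H E[X_H] = 3113510400 · p^{14} = 3113510400 · 4782969/11112006825558016 = 4155084744525/3100448333024.
Numerically: E[X] ≈ 1.34.

E[X] = 3113510400 · (3/14)^{14} = 4155084744525/3100448333024 ≈ 1.34.


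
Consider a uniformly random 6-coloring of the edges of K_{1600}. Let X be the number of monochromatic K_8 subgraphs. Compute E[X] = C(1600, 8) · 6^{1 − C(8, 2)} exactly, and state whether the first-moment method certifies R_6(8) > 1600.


E[X] = C(1600, 8) · 6^{1 − 28} = 1046712188466516943800 · 6^{−27} = 1046712188466516943800/1023490369077469249536.
As a reduced fraction: E[X] = 4845889761419059925/4738381338321616896 ≈ 1.02269.
Is E[X] < 1? NO.
Since E[X] ≥ 1, the first-moment bound is inconclusive at n = 1600; it does NOT by itself certify R_6(8) > 1600.

E[X] = 4845889761419059925/4738381338321616896 ≈ 1.02269; E[X] ≥ 1; first-moment method inconclusive here.


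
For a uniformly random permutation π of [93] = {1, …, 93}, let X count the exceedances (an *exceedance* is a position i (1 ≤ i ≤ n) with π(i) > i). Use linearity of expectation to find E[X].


Write X = Σ_{i=1}^{93} X_i, where X_i = 1_{π(i) > i}.
For each fixed i, π(i) is uniform over {1, …, 93} (marginal of a uniform permutation), so P[π(i) > i] = (n − i)/n. Summing: Σ_{i=1}^{93} (n − i)/n = (0 + 1 + … + 92)/93 = 93(93 − 1)/(2·93) = (93 − 1)/2.
Hence E[X] = Σ_{i=1}^{93} (93 − i)/93 = 46 ≈ 46.0000.

E[X] = 46 = 46.0000.


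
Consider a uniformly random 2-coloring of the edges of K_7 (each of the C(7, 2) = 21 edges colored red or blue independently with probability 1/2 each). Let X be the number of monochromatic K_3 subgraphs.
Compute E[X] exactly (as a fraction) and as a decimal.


Let X = Σ_S X_S over the C(7, 3) = 35 subsets S of size 3, where X_S = 1 if the K_3 on S is monochromatic.
For a fixed S, the K_3 on S has C(3, 2) = 3 edges. P[all 3 edges red] = (1/2)^3, and likewise for blue, so P[monochromatic] = 2·(1/2)^3 = 2^{1 − 3} = 1/4.
Summing: E[X] = C(7, 3) · 2^{1 − 3} = 35 · 1/4 = 35/4.
Numerically: E[X] ≈ 8.750.

E[X] = C(7,3)·2^(1−C(3,2)) = 35/4 ≈ 8.750.


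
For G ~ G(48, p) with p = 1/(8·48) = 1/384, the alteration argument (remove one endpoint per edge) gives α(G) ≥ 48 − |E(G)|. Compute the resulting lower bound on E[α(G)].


E[|E(G)|] = C(48, 2)·p = 1128 · (1/384) = 47/16.
E[α(G)] ≥ n − E[|E(G)|] = 48 − 47/16 = 721/16.
Numerically: ≈ 45.062500.
(This is only a lower bound; the true E[α(G)] may be larger.)

E[α(G)] ≥ 721/16 ≈ 45.062500.


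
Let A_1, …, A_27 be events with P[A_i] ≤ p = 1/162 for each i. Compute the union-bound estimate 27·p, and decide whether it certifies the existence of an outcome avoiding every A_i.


Union bound: P[∪_{i=1}^{27} A_i] ≤ Σ_i P[A_i] ≤ 27·p = 27·(1/162) = 1/6.
Numerically: 1/6 ≈ 0.1667.
Is 1/6 < 1? YES.
Since P[∪ A_i] ≤ 1/6 < 1, the complement has P[∩ A_i^c] ≥ 1 − 1/6 = 5/6 > 0, so some outcome avoids every A_i.

27·p = 1/6 ≈ 0.1667; existence CERTIFIED by the union bound.


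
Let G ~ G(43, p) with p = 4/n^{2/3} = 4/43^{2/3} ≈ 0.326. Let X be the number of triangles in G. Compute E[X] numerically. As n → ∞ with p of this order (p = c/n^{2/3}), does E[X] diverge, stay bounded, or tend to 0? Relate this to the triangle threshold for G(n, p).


Number of potential triangles: C(43, 3) = 12341.
Each occurs with probability p³ ≈ (0.326)³ ≈ 3.46133e-02.
By linearity: E[X] = C(43, 3)·p³ ≈ 12341 · 3.46133e-02 ≈ 427.163.
Since α = 2/3 < 1, p = c/n^{2/3} ≫ 1/n is above the triangle threshold p ~ 1/n. Asymptotically E[X] ~ (c³/6)·n^{3(1−α)} = (4³/6)·n^{1} → ∞; triangles are abundant w.h.p.

E[X] ≈ 427.163; in regime p = Θ(1/n^{2/3}) E[X] diverges (above the triangle threshold p ~ 1/n).


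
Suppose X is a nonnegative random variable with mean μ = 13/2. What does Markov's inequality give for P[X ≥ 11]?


μ = E[X] = 13/2, a = 11.
Markov: P[X ≥ 11] ≤ μ/a = (13/2)/11 = 13/22.
Numerically: ≈ 0.5909.
(Since a = 11 > μ = 6.5000, the bound 13/22 is < 1 and informative.)

P[X ≥ 11] ≤ 13/22 ≈ 0.5909.


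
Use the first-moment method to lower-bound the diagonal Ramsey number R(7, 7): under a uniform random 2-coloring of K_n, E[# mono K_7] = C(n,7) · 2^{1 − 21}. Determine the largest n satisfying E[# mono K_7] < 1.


We need C(n, 7) · 2^{1 − 21} < 1, i.e. C(n, 7) < 2^{21 − 1} = 1048576.
Check values of n near the boundary:
  n = 24: C(24, 7) = 346104; 346104 < 1048576? YES
  n = 25: C(25, 7) = 480700; 480700 < 1048576? YES
  n = 26: C(26, 7) = 657800; 657800 < 1048576? YES
  n = 27: C(27, 7) = 888030; 888030 < 1048576? YES
  n = 28: C(28, 7) = 1184040; 1184040 < 1048576? NO
  n = 29: C(29, 7) = 1560780; 1560780 < 1048576? NO
  n = 30: C(30, 7) = 2035800; 2035800 < 1048576? NO
The largest n with C(n, 7) < 1048576 is n = 27 (where E[X] = 444015/524288 ≈ 0.8469). Hence R(7, 7) > 27, i.e. R(7, 7) ≥ 28.

Largest n = 27; hence R(7, 7) > 27.


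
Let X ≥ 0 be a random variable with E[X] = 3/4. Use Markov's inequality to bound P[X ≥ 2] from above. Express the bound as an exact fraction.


μ = E[X] = 3/4, a = 2.
Markov: P[X ≥ 2] ≤ μ/a = (3/4)/2 = 3/8.
Numerically: ≈ 0.37500.
(Since a = 2 > μ = 0.75000, the bound 3/8 is < 1 and informative.)

P[X ≥ 2] ≤ 3/8 ≈ 0.37500.


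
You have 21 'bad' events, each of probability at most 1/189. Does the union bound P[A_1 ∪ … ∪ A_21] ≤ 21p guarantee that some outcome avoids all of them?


Union bound: P[∪_{i=1}^{21} A_i] ≤ Σ_i P[A_i] ≤ 21·p = 21·(1/189) = 1/9.
Numerically: 1/9 ≈ 0.11111.
Is 1/9 < 1? YES.
Since P[∪ A_i] ≤ 1/9 < 1, the complement has P[∩ A_i^c] ≥ 1 − 1/9 = 8/9 > 0, so some outcome avoids every A_i.

21·p = 1/9 ≈ 0.11111; existence CERTIFIED by the union bound.


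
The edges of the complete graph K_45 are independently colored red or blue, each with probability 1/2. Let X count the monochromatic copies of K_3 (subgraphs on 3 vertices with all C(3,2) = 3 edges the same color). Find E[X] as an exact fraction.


Let X = Σ_S X_S over the C(45, 3) = 14190 subsets S of size 3, where X_S = 1 if the K_3 on S is monochromatic.
For a fixed S, the K_3 on S has C(3, 2) = 3 edges. P[all 3 edges red] = (1/2)^3, and likewise for blue, so P[monochromatic] = 2·(1/2)^3 = 2^{1 − 3} = 1/4.
Summing: E[X] = C(45, 3) · 2^{1 − 3} = 14190 · 1/4 = 7095/2.
Numerically: E[X] ≈ 3547.500000.

E[X] = C(45,3)·2^(1−C(3,2)) = 7095/2 ≈ 3547.500000.


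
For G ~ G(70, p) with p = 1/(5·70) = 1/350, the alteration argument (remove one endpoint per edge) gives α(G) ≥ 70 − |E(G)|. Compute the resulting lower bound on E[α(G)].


E[|E(G)|] = C(70, 2)·p = 2415 · (1/350) = 69/10.
E[α(G)] ≥ n − E[|E(G)|] = 70 − 69/10 = 631/10.
Numerically: ≈ 63.100.
(This is only a lower bound; the true E[α(G)] may be larger.)

E[α(G)] ≥ 631/10 ≈ 63.100.


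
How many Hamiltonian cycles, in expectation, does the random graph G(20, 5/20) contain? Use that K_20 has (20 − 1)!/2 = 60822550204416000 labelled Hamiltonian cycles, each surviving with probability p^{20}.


K_20 has (20 − 1)!/2 = 60822550204416000 labelled Hamiltonian cycles.
For each such Hamiltonian cycle H, let X_H = 1 if all 20 edges of H are present in G. Then P[X_H = 1] = p^{20} = (1/4)^{20} = 1/1099511627776.
By linearity of expectation: E[X] = Σ_H E[X_H] = 60822550204416000 · p^{20} = 60822550204416000 · 1/1099511627776 = 1856156927625/33554432.
Numerically: E[X] ≈ 55317.8.

E[X] = 60822550204416000 · (1/4)^{20} = 1856156927625/33554432 ≈ 55317.8.


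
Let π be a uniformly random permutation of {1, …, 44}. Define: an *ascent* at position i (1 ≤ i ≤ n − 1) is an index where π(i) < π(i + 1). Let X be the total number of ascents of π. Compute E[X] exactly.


Write X = Σ X_I over i = 1, …, 43, with X_I the indicator of one ascent.
There are 43 indicators.
For each fixed i, the pair (π(i), π(i+1)) is a uniformly random ordered pair of distinct values from {1, …, 44}; by symmetry P[π(i) < π(i+1)] = 1/2.
By linearity: E[X] = 43 · (1/2) = (44 − 1) · (1/2) = 43/2 ≈ 21.50000.

E[X] = 43/2 = 21.50000.


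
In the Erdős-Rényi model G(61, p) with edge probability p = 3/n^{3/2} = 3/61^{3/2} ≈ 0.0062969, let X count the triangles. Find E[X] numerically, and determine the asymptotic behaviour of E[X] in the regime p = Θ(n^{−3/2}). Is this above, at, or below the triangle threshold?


Number of potential triangles: C(61, 3) = 35990.
Each occurs with probability p³ ≈ (0.0062969)³ ≈ 2.4967756e-07.
By linearity: E[X] = C(61, 3)·p³ ≈ 35990 · 2.4967756e-07 ≈ 0.00899.
Since α = 3/2 > 1, p = c/n^{3/2} = o(1/n) is below the triangle threshold p ~ 1/n. Asymptotically E[X] ~ (c³/6)·n^{3(1−α)} = (3³/6)·n^{-1.5} → 0, so by Markov's inequality G has no triangles w.h.p.

E[X] ≈ 0.00899; in regime p = Θ(1/n^{3/2}) E[X] tends to 0 (below the triangle threshold p ~ 1/n).


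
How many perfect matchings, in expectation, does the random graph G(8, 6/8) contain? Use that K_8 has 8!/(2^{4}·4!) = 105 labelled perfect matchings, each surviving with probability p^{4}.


K_8 has 8!/(2^{4}·4!) = 105 labelled perfect matchings.
For each such perfect matching H, let X_H = 1 if all 4 edges of H are present in G. Then P[X_H = 1] = p^{4} = (3/4)^{4} = 81/256.
By linearity: E[X] = Σ_H E[X_H] = 105 · p^{4} = 105 · 81/256 = 8505/256.
Numerically: E[X] ≈ 33.2227.

E[X] = 105 · (3/4)^{4} = 8505/256 ≈ 33.2227.


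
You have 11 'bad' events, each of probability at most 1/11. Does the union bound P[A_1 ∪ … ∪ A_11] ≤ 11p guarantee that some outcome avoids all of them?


Union bound: P[∪_{i=1}^{11} A_i] ≤ Σ_i P[A_i] ≤ 11·p = 11·(1/11) = 1.
Numerically: 1 ≈ 1.0000000.
Is 1 < 1? NO.
Since the bound 1 is ≥ 1, the union bound is uninformative here; it does NOT by itself certify existence.

11·p = 1 ≈ 1.0000000; existence NOT certified by the union bound.


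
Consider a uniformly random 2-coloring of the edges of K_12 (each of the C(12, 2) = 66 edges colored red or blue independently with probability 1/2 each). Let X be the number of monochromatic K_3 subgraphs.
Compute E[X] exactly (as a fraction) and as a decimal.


Let X = Σ_S X_S over the C(12, 3) = 220 subsets S of size 3, where X_S = 1 if the K_3 on S is monochromatic.
For a fixed S, the K_3 on S has C(3, 2) = 3 edges. P[all 3 edges red] = (1/2)^3, and likewise for blue, so P[monochromatic] = 2·(1/2)^3 = 2^{1 − 3} = 1/4.
By linearity: E[X] = C(12, 3) · 2^{1 − 3} = 220 · 1/4 = 55.
Numerically: E[X] ≈ 55.000.

E[X] = C(12,3)·2^(1−C(3,2)) = 55 ≈ 55.000.


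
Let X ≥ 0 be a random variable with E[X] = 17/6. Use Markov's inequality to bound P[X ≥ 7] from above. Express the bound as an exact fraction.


μ = E[X] = 17/6, a = 7.
Markov: P[X ≥ 7] ≤ μ/a = (17/6)/7 = 17/42.
Numerically: ≈ 0.4048.
(Since a = 7 > μ = 2.8333, the bound 17/42 is < 1 and informative.)

P[X ≥ 7] ≤ 17/42 ≈ 0.4048.


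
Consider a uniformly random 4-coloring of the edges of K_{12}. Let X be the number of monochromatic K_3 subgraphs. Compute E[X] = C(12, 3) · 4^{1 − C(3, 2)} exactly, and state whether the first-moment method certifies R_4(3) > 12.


E[X] = C(12, 3) · 4^{1 − 3} = 220 · 4^{−2} = 220/16.
As a reduced fraction: E[X] = 55/4 ≈ 13.750000.
Is E[X] < 1? NO.
Since E[X] ≥ 1, the first-moment bound is inconclusive at n = 12; it does NOT by itself certify R_4(3) > 12.

E[X] = 55/4 ≈ 13.750000; E[X] ≥ 1; first-moment method inconclusive here.


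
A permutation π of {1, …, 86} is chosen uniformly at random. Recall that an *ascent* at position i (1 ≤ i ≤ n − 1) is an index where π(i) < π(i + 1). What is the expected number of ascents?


Write X = Σ X_I over i = 1, …, 85, with X_I the indicator of one ascent.
There are 85 indicators.
For each fixed i, the pair (π(i), π(i+1)) is a uniformly random ordered pair of distinct values from {1, …, 86}; by symmetry P[π(i) < π(i+1)] = 1/2.
By linearity: E[X] = 85 · (1/2) = (86 − 1) · (1/2) = 85/2 ≈ 42.500000.

E[X] = 85/2 = 42.500000.


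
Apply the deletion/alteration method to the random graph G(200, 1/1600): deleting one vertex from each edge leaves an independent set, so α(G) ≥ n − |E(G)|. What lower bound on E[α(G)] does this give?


E[|E(G)|] = C(200, 2)·p = 19900 · (1/1600) = 199/16.
E[α(G)] ≥ n − E[|E(G)|] = 200 − 199/16 = 3001/16.
Numerically: ≈ 187.562.
(This is only a lower bound; the true E[α(G)] may be larger.)

E[α(G)] ≥ 3001/16 ≈ 187.562.


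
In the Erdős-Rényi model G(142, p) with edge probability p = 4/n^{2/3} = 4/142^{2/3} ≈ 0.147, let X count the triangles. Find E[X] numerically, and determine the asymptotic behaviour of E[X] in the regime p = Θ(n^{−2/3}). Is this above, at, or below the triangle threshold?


Number of potential triangles: C(142, 3) = 467180.
Each occurs with probability p³ ≈ (0.147)³ ≈ 3.173973e-03.
By linearity: E[X] = C(142, 3)·p³ ≈ 467180 · 3.173973e-03 ≈ 1482.8169.
Since α = 2/3 < 1, p = c/n^{2/3} ≫ 1/n is above the triangle threshold p ~ 1/n. Asymptotically E[X] ~ (c³/6)·n^{3(1−α)} = (4³/6)·n^{1} → ∞; triangles are abundant w.h.p.

E[X] ≈ 1482.8169; in regime p = Θ(1/n^{2/3}) E[X] diverges (above the triangle threshold p ~ 1/n).


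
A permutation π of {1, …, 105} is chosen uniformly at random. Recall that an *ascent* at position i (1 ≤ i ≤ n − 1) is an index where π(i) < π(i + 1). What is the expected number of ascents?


Write X = Σ X_I over i = 1, …, 104, with X_I the indicator of one ascent.
There are 104 indicators.
For each fixed i, the pair (π(i), π(i+1)) is a uniformly random ordered pair of distinct values from {1, …, 105}; by symmetry P[π(i) < π(i+1)] = 1/2.
By linearity: E[X] = 104 · (1/2) = (105 − 1) · (1/2) = 52 ≈ 52.000.

E[X] = 52 = 52.000.


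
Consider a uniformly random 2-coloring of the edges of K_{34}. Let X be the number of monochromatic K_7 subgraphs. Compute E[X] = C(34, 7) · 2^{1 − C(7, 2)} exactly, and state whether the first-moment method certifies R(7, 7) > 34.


E[X] = C(34, 7) · 2^{1 − 21} = 5379616 · 2^{−20} = 5379616/1048576.
As a reduced fraction: E[X] = 168113/32768 ≈ 5.130.
Is E[X] < 1? NO.
Since E[X] ≥ 1, the first-moment bound is inconclusive at n = 34; it does NOT by itself certify R(7, 7) > 34.

E[X] = 168113/32768 ≈ 5.130; E[X] ≥ 1; first-moment method inconclusive here.


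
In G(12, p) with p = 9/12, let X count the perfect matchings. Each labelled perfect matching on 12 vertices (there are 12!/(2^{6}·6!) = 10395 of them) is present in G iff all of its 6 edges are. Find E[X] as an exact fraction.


K_12 has 12!/(2^{6}·6!) = 10395 labelled perfect matchings.
For each such perfect matching H, let X_H = 1 if all 6 edges of H are present in G. Then P[X_H = 1] = p^{6} = (3/4)^{6} = 729/4096.
By linearity of expectation: E[X] = Σ_H E[X_H] = 10395 · p^{6} = 10395 · 729/4096 = 7577955/4096.
Numerically: E[X] ≈ 1.85e+03.

E[X] = 10395 · (3/4)^{6} = 7577955/4096 ≈ 1.85e+03.


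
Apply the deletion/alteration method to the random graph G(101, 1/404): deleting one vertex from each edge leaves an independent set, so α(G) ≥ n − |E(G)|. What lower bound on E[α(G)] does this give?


E[|E(G)|] = C(101, 2)·p = 5050 · (1/404) = 25/2.
E[α(G)] ≥ n − E[|E(G)|] = 101 − 25/2 = 177/2.
Numerically: ≈ 88.500.
(This is only a lower bound; the true E[α(G)] may be larger.)

E[α(G)] ≥ 177/2 ≈ 88.500.


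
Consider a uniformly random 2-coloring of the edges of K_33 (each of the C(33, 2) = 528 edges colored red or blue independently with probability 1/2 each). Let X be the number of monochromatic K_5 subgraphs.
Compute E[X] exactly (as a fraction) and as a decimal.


Let X = Σ_S X_S over the C(33, 5) = 237336 subsets S of size 5, where X_S = 1 if the K_5 on S is monochromatic.
For a fixed S, the K_5 on S has C(5, 2) = 10 edges. P[all 10 edges red] = (1/2)^10, and likewise for blue, so P[monochromatic] = 2·(1/2)^10 = 2^{1 − 10} = 1/512.
By linearity: E[X] = C(33, 5) · 2^{1 − 10} = 237336 · 1/512 = 29667/64.
Numerically: E[X] ≈ 463.547.

E[X] = C(33,5)·2^(1−C(5,2)) = 29667/64 ≈ 463.547.


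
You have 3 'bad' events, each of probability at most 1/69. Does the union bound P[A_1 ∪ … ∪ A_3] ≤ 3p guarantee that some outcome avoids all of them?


Union bound: P[∪_{i=1}^{3} A_i] ≤ Σ_i P[A_i] ≤ 3·p = 3·(1/69) = 1/23.
Numerically: 1/23 ≈ 0.043478.
Is 1/23 < 1? YES.
Since P[∪ A_i] ≤ 1/23 < 1, the complement has P[∩ A_i^c] ≥ 1 − 1/23 = 22/23 > 0, so some outcome avoids every A_i.

3·p = 1/23 ≈ 0.043478; existence CERTIFIED by the union bound.


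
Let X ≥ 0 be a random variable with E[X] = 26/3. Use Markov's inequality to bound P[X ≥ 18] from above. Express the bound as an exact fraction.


μ = E[X] = 26/3, a = 18.
Markov: P[X ≥ 18] ≤ μ/a = (26/3)/18 = 13/27.
Numerically: ≈ 0.481481.
(Since a = 18 > μ = 8.666667, the bound 13/27 is < 1 and informative.)

P[X ≥ 18] ≤ 13/27 ≈ 0.481481.


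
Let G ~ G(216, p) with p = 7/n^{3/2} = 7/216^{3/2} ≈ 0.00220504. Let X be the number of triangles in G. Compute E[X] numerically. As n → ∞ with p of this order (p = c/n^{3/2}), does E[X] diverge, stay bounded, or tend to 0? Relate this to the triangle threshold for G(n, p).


Number of potential triangles: C(216, 3) = 1656360.
Each occurs with probability p³ ≈ (0.00220504)³ ≈ 1.07214183e-08.
By linearity: E[X] = C(216, 3)·p³ ≈ 1656360 · 1.07214183e-08 ≈ 0.017759.
Since α = 3/2 > 1, p = c/n^{3/2} = o(1/n) is below the triangle threshold p ~ 1/n. Asymptotically E[X] ~ (c³/6)·n^{3(1−α)} = (7³/6)·n^{-1.5} → 0, so by Markov's inequality G has no triangles w.h.p.

E[X] ≈ 0.017759; in regime p = Θ(1/n^{3/2}) E[X] tends to 0 (below the triangle threshold p ~ 1/n).


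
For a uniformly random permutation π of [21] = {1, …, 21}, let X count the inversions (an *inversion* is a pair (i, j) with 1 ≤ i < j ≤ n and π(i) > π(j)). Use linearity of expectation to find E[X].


Write X = Σ X_I over the C(21, 2) = 210 pairs i < j, with X_I the indicator of one inversion.
There are 210 indicators.
For each fixed pair i < j, the values π(i) and π(j) are two distinct elements of {1, …, 21} in uniformly random order; by symmetry P[π(i) > π(j)] = 1/2.
By linearity: E[X] = 210 · (1/2) = C(21, 2) · (1/2) = 210/2 = 105 ≈ 105.00000.

E[X] = 105 = 105.00000.


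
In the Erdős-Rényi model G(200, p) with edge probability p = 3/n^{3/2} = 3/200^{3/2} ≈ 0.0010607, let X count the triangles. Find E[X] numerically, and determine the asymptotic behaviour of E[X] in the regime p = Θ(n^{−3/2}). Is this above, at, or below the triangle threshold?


Number of potential triangles: C(200, 3) = 1313400.
Each occurs with probability p³ ≈ (0.0010607)³ ≈ 1.1932427e-09.
By linearity: E[X] = C(200, 3)·p³ ≈ 1313400 · 1.1932427e-09 ≈ 0.00157.
Since α = 3/2 > 1, p = c/n^{3/2} = o(1/n) is below the triangle threshold p ~ 1/n. Asymptotically E[X] ~ (c³/6)·n^{3(1−α)} = (3³/6)·n^{-1.5} → 0, so by Markov's inequality G has no triangles w.h.p.

E[X] ≈ 0.00157; in regime p = Θ(1/n^{3/2}) E[X] tends to 0 (below the triangle threshold p ~ 1/n).


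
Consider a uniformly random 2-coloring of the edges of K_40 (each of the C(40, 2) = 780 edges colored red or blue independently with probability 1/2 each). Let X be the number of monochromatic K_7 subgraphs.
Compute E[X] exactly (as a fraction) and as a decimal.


Let X = Σ_S X_S over the C(40, 7) = 18643560 subsets S of size 7, where X_S = 1 if the K_7 on S is monochromatic.
For a fixed S, the K_7 on S has C(7, 2) = 21 edges. P[all 21 edges red] = (1/2)^21, and likewise for blue, so P[monochromatic] = 2·(1/2)^21 = 2^{1 − 21} = 1/1048576.
By linearity: E[X] = C(40, 7) · 2^{1 − 21} = 18643560 · 1/1048576 = 2330445/131072.
Numerically: E[X] ≈ 17.77988.

E[X] = C(40,7)·2^(1−C(7,2)) = 2330445/131072 ≈ 17.77988.


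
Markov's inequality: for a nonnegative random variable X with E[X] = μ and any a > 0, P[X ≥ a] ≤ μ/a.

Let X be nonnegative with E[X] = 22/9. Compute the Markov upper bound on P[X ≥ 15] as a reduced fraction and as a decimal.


μ = E[X] = 22/9, a = 15.
Markov: P[X ≥ 15] ≤ μ/a = (22/9)/15 = 22/135.
Numerically: ≈ 0.16296.
(Since a = 15 > μ = 2.44444, the bound 22/135 is < 1 and informative.)

P[X ≥ 15] ≤ 22/135 ≈ 0.16296.


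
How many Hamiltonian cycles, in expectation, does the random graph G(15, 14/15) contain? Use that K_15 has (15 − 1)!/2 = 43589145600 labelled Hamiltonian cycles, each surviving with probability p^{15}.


K_15 has (15 − 1)!/2 = 43589145600 labelled Hamiltonian cycles.
For each such Hamiltonian cycle H, let X_H = 1 if all 15 edges of H are present in G. Then P[X_H = 1] = p^{15} = (14/15)^{15} = 155568095557812224/437893890380859375.
By linearity: E[X] = Σ_H E[X_H] = 43589145600 · p^{15} = 43589145600 · 155568095557812224/437893890380859375 = 1116227221067356419653632/72081298828125.
Numerically: E[X] ≈ 1.55e+10.

E[X] = 43589145600 · (14/15)^{15} = 1116227221067356419653632/72081298828125 ≈ 1.55e+10.


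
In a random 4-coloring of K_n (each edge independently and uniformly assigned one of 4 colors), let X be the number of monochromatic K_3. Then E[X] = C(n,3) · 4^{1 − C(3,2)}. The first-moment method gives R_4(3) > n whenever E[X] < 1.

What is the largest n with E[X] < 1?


We need C(n, 3) · 4^{1 − 3} < 1, i.e. C(n, 3) < 4^{3 − 1} = 16.
Check values of n near the boundary:
  n = 3: C(3, 3) = 1; 1 < 16? YES
  n = 4: C(4, 3) = 4; 4 < 16? YES
  n = 5: C(5, 3) = 10; 10 < 16? YES
  n = 6: C(6, 3) = 20; 20 < 16? NO
  n = 7: C(7, 3) = 35; 35 < 16? NO
The largest n with C(n, 3) < 16 is n = 5 (where E[X] = 5/8 ≈ 0.6250). Hence R_4(3) > 5, i.e. R_4(3) ≥ 6.

Largest n = 5; hence R_4(3) > 5.


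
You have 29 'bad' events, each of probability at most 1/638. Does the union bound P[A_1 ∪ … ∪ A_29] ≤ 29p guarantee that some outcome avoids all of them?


Union bound: P[∪_{i=1}^{29} A_i] ≤ Σ_i P[A_i] ≤ 29·p = 29·(1/638) = 1/22.
Numerically: 1/22 ≈ 0.045455.
Is 1/22 < 1? YES.
Since P[∪ A_i] ≤ 1/22 < 1, the complement has P[∩ A_i^c] ≥ 1 − 1/22 = 21/22 > 0, so some outcome avoids every A_i.

29·p = 1/22 ≈ 0.045455; existence CERTIFIED by the union bound.


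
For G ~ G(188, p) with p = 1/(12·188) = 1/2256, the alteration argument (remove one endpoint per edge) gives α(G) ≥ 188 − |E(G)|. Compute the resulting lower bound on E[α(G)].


E[|E(G)|] = C(188, 2)·p = 17578 · (1/2256) = 187/24.
E[α(G)] ≥ n − E[|E(G)|] = 188 − 187/24 = 4325/24.
Numerically: ≈ 180.208.
(This is only a lower bound; the true E[α(G)] may be larger.)

E[α(G)] ≥ 4325/24 ≈ 180.208.


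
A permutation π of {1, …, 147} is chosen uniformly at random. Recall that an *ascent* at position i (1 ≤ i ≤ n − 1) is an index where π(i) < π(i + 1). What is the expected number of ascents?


Write X = Σ X_I over i = 1, …, 146, with X_I the indicator of one ascent.
There are 146 indicators.
For each fixed i, the pair (π(i), π(i+1)) is a uniformly random ordered pair of distinct values from {1, …, 147}; by symmetry P[π(i) < π(i+1)] = 1/2.
By linearity: E[X] = 146 · (1/2) = (147 − 1) · (1/2) = 73 ≈ 73.000.

E[X] = 73 = 73.000.


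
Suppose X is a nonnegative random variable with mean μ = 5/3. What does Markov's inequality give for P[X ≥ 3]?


μ = E[X] = 5/3, a = 3.
Markov: P[X ≥ 3] ≤ μ/a = (5/3)/3 = 5/9.
Numerically: ≈ 0.556.
(Since a = 3 > μ = 1.667, the bound 5/9 is < 1 and informative.)

P[X ≥ 3] ≤ 5/9 ≈ 0.556.


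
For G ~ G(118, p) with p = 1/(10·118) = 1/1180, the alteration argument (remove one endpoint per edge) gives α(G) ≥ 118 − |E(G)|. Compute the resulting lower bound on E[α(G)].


E[|E(G)|] = C(118, 2)·p = 6903 · (1/1180) = 117/20.
E[α(G)] ≥ n − E[|E(G)|] = 118 − 117/20 = 2243/20.
Numerically: ≈ 112.15000.
(This is only a lower bound; the true E[α(G)] may be larger.)

E[α(G)] ≥ 2243/20 ≈ 112.15000.


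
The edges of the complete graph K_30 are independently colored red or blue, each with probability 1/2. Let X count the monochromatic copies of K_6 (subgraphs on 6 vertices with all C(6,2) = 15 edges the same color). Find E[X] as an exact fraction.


Let X = Σ_S X_S over the C(30, 6) = 593775 subsets S of size 6, where X_S = 1 if the K_6 on S is monochromatic.
For a fixed S, the K_6 on S has C(6, 2) = 15 edges. P[all 15 edges red] = (1/2)^15, and likewise for blue, so P[monochromatic] = 2·(1/2)^15 = 2^{1 − 15} = 1/16384.
Summing: E[X] = C(30, 6) · 2^{1 − 15} = 593775 · 1/16384 = 593775/16384.
Numerically: E[X] ≈ 36.24115.

E[X] = C(30,6)·2^(1−C(6,2)) = 593775/16384 ≈ 36.24115.


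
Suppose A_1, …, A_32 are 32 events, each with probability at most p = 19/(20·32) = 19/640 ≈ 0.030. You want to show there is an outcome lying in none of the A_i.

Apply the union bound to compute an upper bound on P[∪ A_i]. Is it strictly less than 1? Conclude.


Union bound: P[∪_{i=1}^{32} A_i] ≤ Σ_i P[A_i] ≤ 32·p = 32·(19/640) = 19/20.
Numerically: 19/20 ≈ 0.950.
Is 19/20 < 1? YES.
Since P[∪ A_i] ≤ 19/20 < 1, the complement has P[∩ A_i^c] ≥ 1 − 19/20 = 1/20 > 0, so some outcome avoids every A_i.

32·p = 19/20 ≈ 0.950; existence CERTIFIED by the union bound.


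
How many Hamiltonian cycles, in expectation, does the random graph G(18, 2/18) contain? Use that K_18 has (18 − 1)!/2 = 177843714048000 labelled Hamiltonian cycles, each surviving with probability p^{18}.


K_18 has (18 − 1)!/2 = 177843714048000 labelled Hamiltonian cycles.
For each such Hamiltonian cycle H, let X_H = 1 if all 18 edges of H are present in G. Then P[X_H = 1] = p^{18} = (1/9)^{18} = 1/150094635296999121.
Summing the indicators: E[X] = Σ_H E[X_H] = 177843714048000 · p^{18} = 177843714048000 · 1/150094635296999121 = 243955712000/205891132094649.
Numerically: E[X] ≈ 0.0011849.

E[X] = 177843714048000 · (1/9)^{18} = 243955712000/205891132094649 ≈ 0.0011849.


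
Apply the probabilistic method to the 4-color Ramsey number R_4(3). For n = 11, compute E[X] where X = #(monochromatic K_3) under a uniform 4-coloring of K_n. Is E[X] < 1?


E[X] = C(11, 3) · 4^{1 − 3} = 165 · 4^{−2} = 165/16.
As a reduced fraction: E[X] = 165/16 ≈ 10.312.
Is E[X] < 1? NO.
Since E[X] ≥ 1, the first-moment bound is inconclusive at n = 11; it does NOT by itself certify R_4(3) > 11.

E[X] = 165/16 ≈ 10.312; E[X] ≥ 1; first-moment method inconclusive here.


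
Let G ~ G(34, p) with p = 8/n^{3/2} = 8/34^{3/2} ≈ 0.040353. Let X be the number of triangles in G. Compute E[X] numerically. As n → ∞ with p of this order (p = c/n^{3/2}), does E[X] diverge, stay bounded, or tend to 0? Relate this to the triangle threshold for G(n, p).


Number of potential triangles: C(34, 3) = 5984.
Each occurs with probability p³ ≈ (0.040353)³ ≈ 6.5707483e-05.
By linearity: E[X] = C(34, 3)·p³ ≈ 5984 · 6.5707483e-05 ≈ 0.39319.
Since α = 3/2 > 1, p = c/n^{3/2} = o(1/n) is below the triangle threshold p ~ 1/n. Asymptotically E[X] ~ (c³/6)·n^{3(1−α)} = (8³/6)·n^{-1.5} → 0, so by Markov's inequality G has no triangles w.h.p.

E[X] ≈ 0.39319; in regime p = Θ(1/n^{3/2}) E[X] tends to 0 (below the triangle threshold p ~ 1/n).


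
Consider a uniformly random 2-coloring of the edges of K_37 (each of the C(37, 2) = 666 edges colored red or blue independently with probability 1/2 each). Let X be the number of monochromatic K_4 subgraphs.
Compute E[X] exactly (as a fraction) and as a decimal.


Let X = Σ_S X_S over the C(37, 4) = 66045 subsets S of size 4, where X_S = 1 if the K_4 on S is monochromatic.
For a fixed S, the K_4 on S has C(4, 2) = 6 edges. P[all 6 edges red] = (1/2)^6, and likewise for blue, so P[monochromatic] = 2·(1/2)^6 = 2^{1 − 6} = 1/32.
By linearity: E[X] = C(37, 4) · 2^{1 − 6} = 66045 · 1/32 = 66045/32.
Numerically: E[X] ≈ 2063.906.

E[X] = C(37,4)·2^(1−C(4,2)) = 66045/32 ≈ 2063.906.


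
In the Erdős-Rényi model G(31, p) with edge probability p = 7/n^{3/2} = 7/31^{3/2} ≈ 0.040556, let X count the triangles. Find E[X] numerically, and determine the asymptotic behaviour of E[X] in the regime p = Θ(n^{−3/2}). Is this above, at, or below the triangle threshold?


Number of potential triangles: C(31, 3) = 4495.
Each occurs with probability p³ ≈ (0.040556)³ ≈ 6.67062455e-05.
By linearity: E[X] = C(31, 3)·p³ ≈ 4495 · 6.67062455e-05 ≈ 0.299845.
Since α = 3/2 > 1, p = c/n^{3/2} = o(1/n) is below the triangle threshold p ~ 1/n. Asymptotically E[X] ~ (c³/6)·n^{3(1−α)} = (7³/6)·n^{-1.5} → 0, so by Markov's inequality G has no triangles w.h.p.

E[X] ≈ 0.299845; in regime p = Θ(1/n^{3/2}) E[X] tends to 0 (below the triangle threshold p ~ 1/n).


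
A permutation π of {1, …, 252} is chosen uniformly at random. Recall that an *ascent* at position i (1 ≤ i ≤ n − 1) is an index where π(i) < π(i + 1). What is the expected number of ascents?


Write X = Σ X_I over i = 1, …, 251, with X_I the indicator of one ascent.
There are 251 indicators.
For each fixed i, the pair (π(i), π(i+1)) is a uniformly random ordered pair of distinct values from {1, …, 252}; by symmetry P[π(i) < π(i+1)] = 1/2.
By linearity: E[X] = 251 · (1/2) = (252 − 1) · (1/2) = 251/2 ≈ 125.500.

E[X] = 251/2 = 125.500.


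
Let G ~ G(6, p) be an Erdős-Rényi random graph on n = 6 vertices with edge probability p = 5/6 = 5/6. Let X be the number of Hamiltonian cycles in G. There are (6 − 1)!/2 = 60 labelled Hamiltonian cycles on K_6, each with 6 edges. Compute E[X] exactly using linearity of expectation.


K_6 has (6 − 1)!/2 = 60 labelled Hamiltonian cycles.
For each such Hamiltonian cycle H, let X_H = 1 if all 6 edges of H are present in G. Then P[X_H = 1] = p^{6} = (5/6)^{6} = 15625/46656.
By linearity of expectation: E[X] = Σ_H E[X_H] = 60 · p^{6} = 60 · 15625/46656 = 78125/3888.
Numerically: E[X] ≈ 20.1.

E[X] = 60 · (5/6)^{6} = 78125/3888 ≈ 20.1.


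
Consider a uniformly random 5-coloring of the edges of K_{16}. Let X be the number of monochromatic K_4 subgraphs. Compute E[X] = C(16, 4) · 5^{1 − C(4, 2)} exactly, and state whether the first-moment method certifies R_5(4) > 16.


E[X] = C(16, 4) · 5^{1 − 6} = 1820 · 5^{−5} = 1820/3125.
As a reduced fraction: E[X] = 364/625 ≈ 0.582.
Is E[X] < 1? YES.
Since E[X] < 1, there exists a 5-coloring of K_{16} with no monochromatic K_4; hence R_5(4) > 16.

E[X] = 364/625 ≈ 0.582; E[X] < 1, so R_5(4) > 16.


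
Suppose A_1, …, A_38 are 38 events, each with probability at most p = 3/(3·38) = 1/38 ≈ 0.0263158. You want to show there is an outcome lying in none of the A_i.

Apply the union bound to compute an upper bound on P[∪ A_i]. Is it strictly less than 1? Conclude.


Union bound: P[∪_{i=1}^{38} A_i] ≤ Σ_i P[A_i] ≤ 38·p = 38·(1/38) = 1.
Numerically: 1 ≈ 1.0000000.
Is 1 < 1? NO.
Since the bound 1 is ≥ 1, the union bound is uninformative here; it does NOT by itself certify existence.

38·p = 1 ≈ 1.0000000; existence NOT certified by the union bound.


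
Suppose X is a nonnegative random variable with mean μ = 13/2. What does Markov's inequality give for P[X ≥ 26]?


μ = E[X] = 13/2, a = 26.
Markov: P[X ≥ 26] ≤ μ/a = (13/2)/26 = 1/4.
Numerically: ≈ 0.250.
(Since a = 26 > μ = 6.500, the bound 1/4 is < 1 and informative.)

P[X ≥ 26] ≤ 1/4 ≈ 0.250.


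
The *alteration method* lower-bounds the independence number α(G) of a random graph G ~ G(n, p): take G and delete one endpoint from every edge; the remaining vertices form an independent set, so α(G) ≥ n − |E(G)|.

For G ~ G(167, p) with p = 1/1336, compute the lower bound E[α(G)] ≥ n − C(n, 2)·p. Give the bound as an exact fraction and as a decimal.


E[|E(G)|] = C(167, 2)·p = 13861 · (1/1336) = 83/8.
E[α(G)] ≥ n − E[|E(G)|] = 167 − 83/8 = 1253/8.
Numerically: ≈ 156.625.
(This is only a lower bound; the true E[α(G)] may be larger.)

E[α(G)] ≥ 1253/8 ≈ 156.625.


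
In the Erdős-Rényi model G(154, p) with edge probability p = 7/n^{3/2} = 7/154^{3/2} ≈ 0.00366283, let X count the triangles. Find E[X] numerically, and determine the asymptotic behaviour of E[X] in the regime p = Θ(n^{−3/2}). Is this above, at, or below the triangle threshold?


Number of potential triangles: C(154, 3) = 596904.
Each occurs with probability p³ ≈ (0.00366283)³ ≈ 4.91417792e-08.
By linearity: E[X] = C(154, 3)·p³ ≈ 596904 · 4.91417792e-08 ≈ 0.029333.
Since α = 3/2 > 1, p = c/n^{3/2} = o(1/n) is below the triangle threshold p ~ 1/n. Asymptotically E[X] ~ (c³/6)·n^{3(1−α)} = (7³/6)·n^{-1.5} → 0, so by Markov's inequality G has no triangles w.h.p.

E[X] ≈ 0.029333; in regime p = Θ(1/n^{3/2}) E[X] tends to 0 (below the triangle threshold p ~ 1/n).


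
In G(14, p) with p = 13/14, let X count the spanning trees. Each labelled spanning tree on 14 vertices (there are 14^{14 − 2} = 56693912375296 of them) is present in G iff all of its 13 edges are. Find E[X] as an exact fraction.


K_14 has 14^{14 − 2} = 56693912375296 labelled spanning trees.
For each such spanning tree H, let X_H = 1 if all 13 edges of H are present in G. Then P[X_H = 1] = p^{13} = (13/14)^{13} = 302875106592253/793714773254144.
Summing the indicators: E[X] = Σ_H E[X_H] = 56693912375296 · p^{13} = 56693912375296 · 302875106592253/793714773254144 = 302875106592253/14.
Numerically: E[X] ≈ 2.16339e+13.

E[X] = 56693912375296 · (13/14)^{13} = 302875106592253/14 ≈ 2.16339e+13.


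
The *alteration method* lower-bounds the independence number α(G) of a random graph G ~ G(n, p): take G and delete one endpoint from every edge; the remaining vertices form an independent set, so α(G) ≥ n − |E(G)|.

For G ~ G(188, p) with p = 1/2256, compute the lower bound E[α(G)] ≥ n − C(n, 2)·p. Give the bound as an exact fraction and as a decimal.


E[|E(G)|] = C(188, 2)·p = 17578 · (1/2256) = 187/24.
E[α(G)] ≥ n − E[|E(G)|] = 188 − 187/24 = 4325/24.
Numerically: ≈ 180.20833.
(This is only a lower bound; the true E[α(G)] may be larger.)

E[α(G)] ≥ 4325/24 ≈ 180.20833.


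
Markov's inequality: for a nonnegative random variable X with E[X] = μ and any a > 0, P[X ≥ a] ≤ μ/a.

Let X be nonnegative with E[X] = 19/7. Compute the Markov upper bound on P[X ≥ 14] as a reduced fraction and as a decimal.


μ = E[X] = 19/7, a = 14.
Markov: P[X ≥ 14] ≤ μ/a = (19/7)/14 = 19/98.
Numerically: ≈ 0.19388.
(Since a = 14 > μ = 2.71429, the bound 19/98 is < 1 and informative.)

P[X ≥ 14] ≤ 19/98 ≈ 0.19388.


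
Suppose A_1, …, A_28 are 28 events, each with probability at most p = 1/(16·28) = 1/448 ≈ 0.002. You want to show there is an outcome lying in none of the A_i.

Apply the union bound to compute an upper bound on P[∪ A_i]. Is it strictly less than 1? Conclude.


Union bound: P[∪_{i=1}^{28} A_i] ≤ Σ_i P[A_i] ≤ 28·p = 28·(1/448) = 1/16.
Numerically: 1/16 ≈ 0.062.
Is 1/16 < 1? YES.
Since P[∪ A_i] ≤ 1/16 < 1, the complement has P[∩ A_i^c] ≥ 1 − 1/16 = 15/16 > 0, so some outcome avoids every A_i.

28·p = 1/16 ≈ 0.062; existence CERTIFIED by the union bound.


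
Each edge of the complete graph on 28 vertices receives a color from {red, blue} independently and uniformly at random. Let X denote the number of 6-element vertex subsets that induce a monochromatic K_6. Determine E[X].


Let X = Σ_S X_S over the C(28, 6) = 376740 subsets S of size 6, where X_S = 1 if the K_6 on S is monochromatic.
For a fixed S, the K_6 on S has C(6, 2) = 15 edges. P[all 15 edges red] = (1/2)^15, and likewise for blue, so P[monochromatic] = 2·(1/2)^15 = 2^{1 − 15} = 1/16384.
Summing: E[X] = C(28, 6) · 2^{1 − 15} = 376740 · 1/16384 = 94185/4096.
Numerically: E[X] ≈ 22.99438.

E[X] = C(28,6)·2^(1−C(6,2)) = 94185/4096 ≈ 22.99438.


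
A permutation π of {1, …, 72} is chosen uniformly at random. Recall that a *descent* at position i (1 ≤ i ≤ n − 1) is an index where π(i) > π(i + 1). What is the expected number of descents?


Write X = Σ X_I over i = 1, …, 71, with X_I the indicator of one descent.
There are 71 indicators.
For each fixed i, the pair (π(i), π(i+1)) is a uniformly random ordered pair of distinct values from {1, …, 72}; by symmetry P[π(i) > π(i+1)] = 1/2.
By linearity: E[X] = 71 · (1/2) = (72 − 1) · (1/2) = 71/2 ≈ 35.5000.

E[X] = 71/2 = 35.5000.


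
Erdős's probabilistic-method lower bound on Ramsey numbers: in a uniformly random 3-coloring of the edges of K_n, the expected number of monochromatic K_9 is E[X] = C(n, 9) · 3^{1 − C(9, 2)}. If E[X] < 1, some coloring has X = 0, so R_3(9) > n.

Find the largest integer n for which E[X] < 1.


We need C(n, 9) · 3^{1 − 36} < 1, i.e. C(n, 9) < 3^{36 − 1} = 50031545098999707.
Check values of n near the boundary:
  n = 299: C(299, 9) = 46610674441390059; 46610674441390059 < 50031545098999707? YES
  n = 300: C(300, 9) = 48052241692154700; 48052241692154700 < 50031545098999707? YES
  n = 301: C(301, 9) = 49533303936090975; 49533303936090975 < 50031545098999707? YES
  n = 302: C(302, 9) = 51054804739588650; 51054804739588650 < 50031545098999707? NO
  n = 303: C(303, 9) = 52617706925494425; 52617706925494425 < 50031545098999707? NO
The largest n with C(n, 9) < 50031545098999707 is n = 301 (where E[X] = 16511101312030325/16677181699666569 ≈ 0.99004). Hence R_3(9) > 301, i.e. R_3(9) ≥ 302.

Largest n = 301; hence R_3(9) > 301.
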